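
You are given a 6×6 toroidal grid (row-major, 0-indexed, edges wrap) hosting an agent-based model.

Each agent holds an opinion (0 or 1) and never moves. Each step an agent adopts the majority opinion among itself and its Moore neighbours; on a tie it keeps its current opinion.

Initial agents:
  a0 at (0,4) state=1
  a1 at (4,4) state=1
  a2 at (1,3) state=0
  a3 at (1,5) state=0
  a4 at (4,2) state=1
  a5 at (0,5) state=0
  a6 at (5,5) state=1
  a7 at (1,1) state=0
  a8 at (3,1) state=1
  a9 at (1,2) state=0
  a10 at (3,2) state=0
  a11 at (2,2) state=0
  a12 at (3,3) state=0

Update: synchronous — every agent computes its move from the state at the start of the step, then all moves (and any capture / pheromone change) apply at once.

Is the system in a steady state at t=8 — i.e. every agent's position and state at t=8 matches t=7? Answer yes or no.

t=1: a0@(0,4):0 a1@(4,4):1 a2@(1,3):0 a3@(1,5):0 a4@(4,2):1 a5@(0,5):0 a6@(5,5):1 a7@(1,1):0 a8@(3,1):1 a9@(1,2):0 a10@(3,2):0 a11@(2,2):0 a12@(3,3):0
t=2: (unchanged — steady state)

yes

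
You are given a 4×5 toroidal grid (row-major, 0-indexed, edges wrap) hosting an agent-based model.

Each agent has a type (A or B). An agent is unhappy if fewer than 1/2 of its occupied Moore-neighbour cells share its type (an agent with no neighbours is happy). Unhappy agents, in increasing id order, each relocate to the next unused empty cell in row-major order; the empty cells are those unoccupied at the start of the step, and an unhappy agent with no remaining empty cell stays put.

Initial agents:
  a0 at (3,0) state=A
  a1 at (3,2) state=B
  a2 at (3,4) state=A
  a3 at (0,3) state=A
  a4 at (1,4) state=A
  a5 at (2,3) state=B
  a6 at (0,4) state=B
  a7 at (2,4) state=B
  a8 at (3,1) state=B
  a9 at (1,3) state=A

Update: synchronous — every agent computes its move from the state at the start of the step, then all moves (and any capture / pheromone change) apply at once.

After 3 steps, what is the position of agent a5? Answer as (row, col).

(2, 3)

t=1: a0@(0,0):A a1@(3,2):B a2@(0,1):A a3@(0,3):A a4@(0,2):A a5@(1,0):B a6@(1,1):B a7@(1,2):B a8@(3,1):B a9@(2,0):A
t=2: a0@(0,4):A a1@(1,3):B a2@(1,4):A a3@(2,1):A a4@(2,2):A a5@(2,3):B a6@(2,4):B a7@(3,0):B a8@(3,3):B a9@(3,4):A
t=3: a0@(0,0):A a1@(0,1):B a2@(0,2):A a3@(2,1):A a4@(0,3):A a5@(2,3):B a6@(2,4):B a7@(1,0):B a8@(1,1):B a9@(1,2):A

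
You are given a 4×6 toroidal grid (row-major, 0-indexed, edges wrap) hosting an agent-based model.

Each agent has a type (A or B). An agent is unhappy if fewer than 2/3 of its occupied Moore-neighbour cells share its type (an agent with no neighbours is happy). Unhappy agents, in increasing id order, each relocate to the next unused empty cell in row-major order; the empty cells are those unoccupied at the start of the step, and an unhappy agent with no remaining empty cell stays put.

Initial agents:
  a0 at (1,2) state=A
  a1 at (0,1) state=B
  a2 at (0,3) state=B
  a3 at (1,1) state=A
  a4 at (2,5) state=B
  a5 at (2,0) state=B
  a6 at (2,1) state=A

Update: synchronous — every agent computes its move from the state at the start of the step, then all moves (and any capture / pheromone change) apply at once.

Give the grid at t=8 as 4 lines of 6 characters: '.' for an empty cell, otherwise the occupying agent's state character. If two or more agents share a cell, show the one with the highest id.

..AB..
.BA..B
BA....
......

t=1: a0@(0,0):A a1@(0,2):B a2@(0,4):B a3@(0,5):A a4@(2,5):B a5@(1,0):B a6@(2,1):A
t=2: a0@(0,1):A a1@(0,2):B a2@(0,3):B a3@(1,1):A a4@(2,5):B a5@(1,2):B a6@(1,3):A
t=3: a0@(0,0):A a1@(0,4):B a2@(0,3):B a3@(0,5):A a4@(2,5):B a5@(1,0):B a6@(1,4):A
t=4: a0@(0,1):A a1@(0,2):B a2@(1,1):B a3@(1,2):A a4@(1,3):B a5@(1,5):B a6@(2,0):A
t=5: a0@(0,0):A a1@(0,3):B a2@(0,4):B a3@(0,5):A a4@(1,0):B a5@(1,4):B a6@(2,1):A
t=6: a0@(0,1):A a1@(0,3):B a2@(0,4):B a3@(0,2):A a4@(1,1):B a5@(1,4):B a6@(1,2):A
t=7: a0@(0,1):A a1@(0,0):B a2@(0,4):B a3@(0,5):A a4@(1,0):B a5@(1,4):B a6@(1,3):A
t=8: a0@(0,2):A a1@(0,3):B a2@(1,1):B a3@(1,2):A a4@(1,5):B a5@(2,0):B a6@(2,1):A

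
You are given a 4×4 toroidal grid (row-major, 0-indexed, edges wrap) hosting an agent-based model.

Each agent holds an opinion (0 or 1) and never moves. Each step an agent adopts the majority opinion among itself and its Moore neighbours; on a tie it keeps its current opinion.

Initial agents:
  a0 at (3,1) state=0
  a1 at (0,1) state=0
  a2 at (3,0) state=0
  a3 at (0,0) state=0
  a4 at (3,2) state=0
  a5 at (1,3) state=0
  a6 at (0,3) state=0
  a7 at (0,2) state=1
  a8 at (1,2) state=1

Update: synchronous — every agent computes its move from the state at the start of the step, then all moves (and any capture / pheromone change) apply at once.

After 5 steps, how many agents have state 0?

t=1: a0@(3,1):0 a1@(0,1):0 a2@(3,0):0 a3@(0,0):0 a4@(3,2):0 a5@(1,3):0 a6@(0,3):0 a7@(0,2):0 a8@(1,2):0
t=2: (unchanged — steady state)

9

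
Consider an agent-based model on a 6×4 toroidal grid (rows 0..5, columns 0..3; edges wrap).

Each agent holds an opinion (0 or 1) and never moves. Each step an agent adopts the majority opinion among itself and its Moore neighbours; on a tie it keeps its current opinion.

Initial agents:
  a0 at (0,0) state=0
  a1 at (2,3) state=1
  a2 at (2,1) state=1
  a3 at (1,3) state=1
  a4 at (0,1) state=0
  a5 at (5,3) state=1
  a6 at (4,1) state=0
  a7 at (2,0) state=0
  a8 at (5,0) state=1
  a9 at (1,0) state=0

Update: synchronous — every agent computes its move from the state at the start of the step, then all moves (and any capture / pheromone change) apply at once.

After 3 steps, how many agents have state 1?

t=1: a0@(0,0):0 a1@(2,3):1 a2@(2,1):0 a3@(1,3):0 a4@(0,1):0 a5@(5,3):1 a6@(4,1):0 a7@(2,0):1 a8@(5,0):0 a9@(1,0):0
t=2: a0@(0,0):0 a1@(2,3):1 a2@(2,1):0 a3@(1,3):0 a4@(0,1):0 a5@(5,3):0 a6@(4,1):0 a7@(2,0):0 a8@(5,0):0 a9@(1,0):0
t=3: a0@(0,0):0 a1@(2,3):0 a2@(2,1):0 a3@(1,3):0 a4@(0,1):0 a5@(5,3):0 a6@(4,1):0 a7@(2,0):0 a8@(5,0):0 a9@(1,0):0

0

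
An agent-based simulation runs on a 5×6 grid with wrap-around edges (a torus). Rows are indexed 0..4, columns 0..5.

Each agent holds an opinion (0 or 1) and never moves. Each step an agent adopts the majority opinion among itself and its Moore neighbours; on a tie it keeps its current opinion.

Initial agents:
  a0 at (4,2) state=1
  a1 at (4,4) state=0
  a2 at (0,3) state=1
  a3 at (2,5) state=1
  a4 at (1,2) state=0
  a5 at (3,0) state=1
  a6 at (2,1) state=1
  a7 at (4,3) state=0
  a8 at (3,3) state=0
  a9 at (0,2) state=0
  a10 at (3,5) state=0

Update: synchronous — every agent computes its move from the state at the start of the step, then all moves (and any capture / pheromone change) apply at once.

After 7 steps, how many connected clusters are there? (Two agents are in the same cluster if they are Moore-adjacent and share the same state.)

t=1: a0@(4,2):0 a1@(4,4):0 a2@(0,3):0 a3@(2,5):1 a4@(1,2):0 a5@(3,0):1 a6@(2,1):1 a7@(4,3):0 a8@(3,3):0 a9@(0,2):0 a10@(3,5):0
t=2: (unchanged — steady state)

2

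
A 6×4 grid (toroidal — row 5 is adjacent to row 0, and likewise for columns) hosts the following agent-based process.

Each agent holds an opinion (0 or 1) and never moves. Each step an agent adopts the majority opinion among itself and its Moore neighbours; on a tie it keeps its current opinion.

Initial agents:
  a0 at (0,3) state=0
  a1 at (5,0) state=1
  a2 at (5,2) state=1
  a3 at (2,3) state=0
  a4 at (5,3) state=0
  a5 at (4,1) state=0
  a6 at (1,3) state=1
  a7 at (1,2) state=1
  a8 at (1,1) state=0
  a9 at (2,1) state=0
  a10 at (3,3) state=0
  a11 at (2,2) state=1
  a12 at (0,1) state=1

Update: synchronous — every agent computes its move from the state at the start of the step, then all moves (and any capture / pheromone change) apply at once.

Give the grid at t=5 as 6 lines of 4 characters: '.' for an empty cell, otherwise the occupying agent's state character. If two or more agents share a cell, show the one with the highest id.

t=1: a0@(0,3):1 a1@(5,0):0 a2@(5,2):0 a3@(2,3):1 a4@(5,3):0 a5@(4,1):1 a6@(1,3):1 a7@(1,2):1 a8@(1,1):1 a9@(2,1):0 a10@(3,3):0 a11@(2,2):0 a12@(0,1):1
t=2: a0@(0,3):1 a1@(5,0):1 a2@(5,2):1 a3@(2,3):1 a4@(5,3):0 a5@(4,1):0 a6@(1,3):1 a7@(1,2):1 a8@(1,1):1 a9@(2,1):0 a10@(3,3):0 a11@(2,2):1 a12@(0,1):1
t=3: a0@(0,3):1 a1@(5,0):1 a2@(5,2):1 a3@(2,3):1 a4@(5,3):1 a5@(4,1):1 a6@(1,3):1 a7@(1,2):1 a8@(1,1):1 a9@(2,1):1 a10@(3,3):1 a11@(2,2):1 a12@(0,1):1
t=4: (unchanged — steady state)

.1.1
.111
.111
...1
.1..
1.11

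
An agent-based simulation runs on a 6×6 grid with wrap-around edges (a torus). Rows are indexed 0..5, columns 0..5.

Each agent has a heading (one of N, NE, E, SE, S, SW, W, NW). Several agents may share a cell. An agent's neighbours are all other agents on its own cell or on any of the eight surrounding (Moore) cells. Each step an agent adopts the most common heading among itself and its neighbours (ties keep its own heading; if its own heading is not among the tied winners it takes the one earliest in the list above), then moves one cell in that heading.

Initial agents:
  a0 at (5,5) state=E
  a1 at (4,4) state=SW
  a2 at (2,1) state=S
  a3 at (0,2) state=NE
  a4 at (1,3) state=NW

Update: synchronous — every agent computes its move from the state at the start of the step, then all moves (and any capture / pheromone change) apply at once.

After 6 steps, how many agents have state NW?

t=1: a0@(5,0):E a1@(5,3):SW a2@(3,1):S a3@(5,3):NE a4@(0,2):NW
t=2: a0@(5,1):E a1@(0,2):SW a2@(4,1):S a3@(4,4):NE a4@(5,1):NW
t=3: a0@(5,2):E a1@(1,1):SW a2@(5,1):S a3@(3,5):NE a4@(4,0):NW
t=4: a0@(5,3):E a1@(2,0):SW a2@(0,1):S a3@(2,0):NE a4@(3,5):NW
t=5: a0@(5,4):E a1@(3,5):SW a2@(1,1):S a3@(1,1):NE a4@(2,4):NW
t=6: a0@(5,5):E a1@(4,4):SW a2@(2,1):S a3@(0,2):NE a4@(1,3):NW

1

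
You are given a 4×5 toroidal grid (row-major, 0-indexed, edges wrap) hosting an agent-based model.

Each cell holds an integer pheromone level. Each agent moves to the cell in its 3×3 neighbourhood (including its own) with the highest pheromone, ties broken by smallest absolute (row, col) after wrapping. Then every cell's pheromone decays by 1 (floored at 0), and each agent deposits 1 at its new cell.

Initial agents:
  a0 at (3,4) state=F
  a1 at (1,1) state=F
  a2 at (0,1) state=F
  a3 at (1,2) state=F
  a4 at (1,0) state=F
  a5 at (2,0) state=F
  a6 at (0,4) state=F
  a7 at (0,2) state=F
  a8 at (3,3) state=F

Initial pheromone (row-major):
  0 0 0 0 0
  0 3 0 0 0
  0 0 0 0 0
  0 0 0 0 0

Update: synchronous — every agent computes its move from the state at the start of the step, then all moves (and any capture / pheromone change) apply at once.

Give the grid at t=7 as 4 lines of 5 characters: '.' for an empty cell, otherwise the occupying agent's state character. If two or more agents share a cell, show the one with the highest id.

.....
.F...
.....
.....

t=1: a0@(0,0) a1@(1,1) a2@(1,1) a3@(1,1) a4@(1,1) a5@(1,1) a6@(0,0) a7@(1,1) a8@(0,2) | pheromone: 2 0 1 0 0 / 0 8 0 0 0 / 0 0 0 0 0 / 0 0 0 0 0
t=2: a0@(1,1) a1@(1,1) a2@(1,1) a3@(1,1) a4@(1,1) a5@(1,1) a6@(1,1) a7@(1,1) a8@(1,1) | pheromone: 1 0 0 0 0 / 0 16 0 0 0 / 0 0 0 0 0 / 0 0 0 0 0
t=3: a0@(1,1) a1@(1,1) a2@(1,1) a3@(1,1) a4@(1,1) a5@(1,1) a6@(1,1) a7@(1,1) a8@(1,1) | pheromone: 0 0 0 0 0 / 0 24 0 0 0 / 0 0 0 0 0 / 0 0 0 0 0
t=4: a0@(1,1) a1@(1,1) a2@(1,1) a3@(1,1) a4@(1,1) a5@(1,1) a6@(1,1) a7@(1,1) a8@(1,1) | pheromone: 0 0 0 0 0 / 0 32 0 0 0 / 0 0 0 0 0 / 0 0 0 0 0
t=5: a0@(1,1) a1@(1,1) a2@(1,1) a3@(1,1) a4@(1,1) a5@(1,1) a6@(1,1) a7@(1,1) a8@(1,1) | pheromone: 0 0 0 0 0 / 0 40 0 0 0 / 0 0 0 0 0 / 0 0 0 0 0
t=6: a0@(1,1) a1@(1,1) a2@(1,1) a3@(1,1) a4@(1,1) a5@(1,1) a6@(1,1) a7@(1,1) a8@(1,1) | pheromone: 0 0 0 0 0 / 0 48 0 0 0 / 0 0 0 0 0 / 0 0 0 0 0
t=7: a0@(1,1) a1@(1,1) a2@(1,1) a3@(1,1) a4@(1,1) a5@(1,1) a6@(1,1) a7@(1,1) a8@(1,1) | pheromone: 0 0 0 0 0 / 0 56 0 0 0 / 0 0 0 0 0 / 0 0 0 0 0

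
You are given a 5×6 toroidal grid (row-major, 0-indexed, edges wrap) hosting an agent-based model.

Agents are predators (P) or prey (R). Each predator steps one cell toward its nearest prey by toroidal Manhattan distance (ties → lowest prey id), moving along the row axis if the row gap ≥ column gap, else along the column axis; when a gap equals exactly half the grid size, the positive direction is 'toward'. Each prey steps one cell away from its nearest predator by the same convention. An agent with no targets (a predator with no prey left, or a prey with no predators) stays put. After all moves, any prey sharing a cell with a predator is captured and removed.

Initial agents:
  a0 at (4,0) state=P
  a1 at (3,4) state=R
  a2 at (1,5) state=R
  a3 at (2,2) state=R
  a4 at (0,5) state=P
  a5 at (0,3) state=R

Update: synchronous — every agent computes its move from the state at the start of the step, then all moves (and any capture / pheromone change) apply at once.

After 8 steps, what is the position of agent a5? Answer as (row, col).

(0, 1)

t=1: a0@(4,5):P a1@(3,3):R a2@(2,5):R a3@(1,2):R a4@(1,5):P a5@(0,2):R
t=2: a0@(3,5):P a1@(3,2):R a3@(1,1):R a4@(2,5):P a5@(0,1):R
t=3: a0@(3,0):P a1@(3,1):R a3@(1,2):R a4@(2,0):P a5@(1,1):R
t=4: a0@(3,1):P a1@(3,2):R a3@(1,3):R a4@(3,0):P a5@(0,1):R
t=5: a0@(3,2):P a1@(3,3):R a3@(0,3):R a4@(3,1):P a5@(1,1):R
t=6: a0@(3,3):P a1@(3,4):R a3@(1,3):R a4@(3,2):P a5@(0,1):R
t=7: a0@(3,4):P a1@(3,5):R a3@(0,3):R a4@(3,3):P a5@(1,1):R
t=8: a0@(3,5):P a1@(3,0):R a3@(1,3):R a4@(3,4):P a5@(0,1):R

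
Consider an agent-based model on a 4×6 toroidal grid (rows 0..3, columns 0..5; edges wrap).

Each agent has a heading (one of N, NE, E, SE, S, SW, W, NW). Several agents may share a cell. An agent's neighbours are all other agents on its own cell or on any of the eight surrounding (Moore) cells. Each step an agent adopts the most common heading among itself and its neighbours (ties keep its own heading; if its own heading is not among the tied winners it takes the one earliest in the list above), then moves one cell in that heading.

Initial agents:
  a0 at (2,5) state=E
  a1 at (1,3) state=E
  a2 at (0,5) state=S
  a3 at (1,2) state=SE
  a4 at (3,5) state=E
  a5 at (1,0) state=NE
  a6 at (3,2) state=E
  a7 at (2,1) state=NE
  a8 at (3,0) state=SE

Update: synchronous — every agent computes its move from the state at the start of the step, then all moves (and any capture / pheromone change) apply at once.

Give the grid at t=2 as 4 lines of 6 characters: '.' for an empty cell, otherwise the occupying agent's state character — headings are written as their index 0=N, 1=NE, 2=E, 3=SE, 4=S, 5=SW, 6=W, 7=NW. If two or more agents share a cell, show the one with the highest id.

...1..
2....2
.2..2.
.22.2.

t=1: a0@(2,0):E a1@(1,4):E a2@(1,5):S a3@(2,3):SE a4@(3,0):E a5@(0,1):NE a6@(3,3):E a7@(1,2):NE a8@(3,1):E
t=2: a0@(2,1):E a1@(1,5):E a2@(1,0):E a3@(2,4):E a4@(3,1):E a5@(3,2):NE a6@(3,4):E a7@(0,3):NE a8@(3,2):E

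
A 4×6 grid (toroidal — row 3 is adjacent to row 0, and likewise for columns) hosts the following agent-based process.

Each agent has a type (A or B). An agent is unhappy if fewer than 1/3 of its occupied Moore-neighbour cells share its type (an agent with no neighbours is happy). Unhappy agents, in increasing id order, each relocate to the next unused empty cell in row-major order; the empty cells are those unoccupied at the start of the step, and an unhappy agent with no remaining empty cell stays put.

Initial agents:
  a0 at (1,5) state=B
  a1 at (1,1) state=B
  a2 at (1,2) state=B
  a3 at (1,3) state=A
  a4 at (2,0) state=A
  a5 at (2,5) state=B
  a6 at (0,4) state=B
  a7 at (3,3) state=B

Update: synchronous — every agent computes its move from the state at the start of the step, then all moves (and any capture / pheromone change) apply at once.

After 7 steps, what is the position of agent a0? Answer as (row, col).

(1, 5)

t=1: a0@(1,5):B a1@(1,1):B a2@(1,2):B a3@(0,0):A a4@(0,1):A a5@(2,5):B a6@(0,4):B a7@(3,3):B
t=2: (unchanged — steady state)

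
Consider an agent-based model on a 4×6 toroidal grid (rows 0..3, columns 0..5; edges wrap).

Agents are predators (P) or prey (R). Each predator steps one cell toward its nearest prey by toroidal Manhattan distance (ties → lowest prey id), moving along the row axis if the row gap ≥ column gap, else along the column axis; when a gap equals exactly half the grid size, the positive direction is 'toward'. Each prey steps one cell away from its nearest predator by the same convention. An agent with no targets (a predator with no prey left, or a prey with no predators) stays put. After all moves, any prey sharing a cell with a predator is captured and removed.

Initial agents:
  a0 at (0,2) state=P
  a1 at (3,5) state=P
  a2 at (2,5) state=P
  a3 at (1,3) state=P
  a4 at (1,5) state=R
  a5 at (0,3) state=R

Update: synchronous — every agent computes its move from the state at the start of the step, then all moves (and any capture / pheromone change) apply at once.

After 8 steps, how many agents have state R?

t=1: a0@(0,3):P a1@(0,5):P a2@(1,5):P a3@(0,3):P a5@(0,4):R
t=2: a0@(0,4):P a1@(0,4):P a2@(0,5):P a3@(0,4):P
t=3: (unchanged — steady state)

0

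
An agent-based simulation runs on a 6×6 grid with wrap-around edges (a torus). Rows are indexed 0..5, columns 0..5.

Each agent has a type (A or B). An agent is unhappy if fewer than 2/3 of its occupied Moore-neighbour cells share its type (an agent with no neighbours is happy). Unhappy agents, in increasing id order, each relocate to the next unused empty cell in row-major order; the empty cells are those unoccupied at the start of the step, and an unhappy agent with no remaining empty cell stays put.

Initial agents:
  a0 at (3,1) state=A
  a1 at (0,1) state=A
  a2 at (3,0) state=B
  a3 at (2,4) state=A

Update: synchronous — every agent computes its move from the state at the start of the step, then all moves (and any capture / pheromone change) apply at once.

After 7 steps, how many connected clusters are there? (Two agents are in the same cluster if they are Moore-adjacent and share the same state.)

3

t=1: a0@(0,0):A a1@(0,1):A a2@(0,2):B a3@(2,4):A
t=2: a0@(0,0):A a1@(0,3):A a2@(0,4):B a3@(2,4):A
t=3: a0@(0,0):A a1@(0,1):A a2@(0,2):B a3@(2,4):A
t=4: a0@(0,0):A a1@(0,3):A a2@(0,4):B a3@(2,4):A
t=5: a0@(0,0):A a1@(0,1):A a2@(0,2):B a3@(2,4):A
t=6: a0@(0,0):A a1@(0,3):A a2@(0,4):B a3@(2,4):A
t=7: a0@(0,0):A a1@(0,1):A a2@(0,2):B a3@(2,4):A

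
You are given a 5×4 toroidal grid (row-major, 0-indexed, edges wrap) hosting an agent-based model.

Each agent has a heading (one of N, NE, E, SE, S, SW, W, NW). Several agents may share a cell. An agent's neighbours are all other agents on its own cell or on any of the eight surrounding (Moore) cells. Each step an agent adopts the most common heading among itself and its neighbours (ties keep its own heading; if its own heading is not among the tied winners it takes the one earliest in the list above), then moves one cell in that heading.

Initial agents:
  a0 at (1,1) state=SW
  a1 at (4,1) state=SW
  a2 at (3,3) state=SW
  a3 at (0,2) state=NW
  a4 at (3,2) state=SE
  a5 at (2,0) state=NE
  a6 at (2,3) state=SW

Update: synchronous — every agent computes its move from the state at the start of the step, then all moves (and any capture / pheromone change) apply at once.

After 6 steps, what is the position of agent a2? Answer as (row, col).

(4, 1)

t=1: a0@(2,0):SW a1@(0,0):SW a2@(4,2):SW a3@(1,1):SW a4@(4,1):SW a5@(3,3):SW a6@(3,2):SW
t=2: a0@(3,3):SW a1@(1,3):SW a2@(0,1):SW a3@(2,0):SW a4@(0,0):SW a5@(4,2):SW a6@(4,1):SW
t=3: a0@(4,2):SW a1@(2,2):SW a2@(1,0):SW a3@(3,3):SW a4@(1,3):SW a5@(0,1):SW a6@(0,0):SW
t=4: a0@(0,1):SW a1@(3,1):SW a2@(2,3):SW a3@(4,2):SW a4@(2,2):SW a5@(1,0):SW a6@(1,3):SW
t=5: a0@(1,0):SW a1@(4,0):SW a2@(3,2):SW a3@(0,1):SW a4@(3,1):SW a5@(2,3):SW a6@(2,2):SW
t=6: a0@(2,3):SW a1@(0,3):SW a2@(4,1):SW a3@(1,0):SW a4@(4,0):SW a5@(3,2):SW a6@(3,1):SW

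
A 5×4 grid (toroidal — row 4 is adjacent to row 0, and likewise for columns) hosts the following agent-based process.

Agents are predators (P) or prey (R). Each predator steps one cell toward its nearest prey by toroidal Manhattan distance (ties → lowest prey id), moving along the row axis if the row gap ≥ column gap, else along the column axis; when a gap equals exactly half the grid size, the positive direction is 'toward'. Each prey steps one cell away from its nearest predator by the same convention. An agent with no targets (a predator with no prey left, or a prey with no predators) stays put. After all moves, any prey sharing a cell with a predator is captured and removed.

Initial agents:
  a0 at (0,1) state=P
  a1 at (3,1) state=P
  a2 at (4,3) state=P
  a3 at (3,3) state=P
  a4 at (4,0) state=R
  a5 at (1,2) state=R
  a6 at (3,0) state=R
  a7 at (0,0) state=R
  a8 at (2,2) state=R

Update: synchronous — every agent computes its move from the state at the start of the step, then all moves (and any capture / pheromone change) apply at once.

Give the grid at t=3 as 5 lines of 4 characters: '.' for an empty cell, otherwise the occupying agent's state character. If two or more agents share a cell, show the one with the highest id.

t=1: a0@(0,0):P a1@(3,0):P a2@(4,0):P a3@(3,0):P a4@(4,1):R a5@(2,2):R a6@(3,3):R a7@(0,3):R a8@(1,2):R
t=2: a0@(0,3):P a1@(3,3):P a2@(4,1):P a3@(3,3):P a4@(4,2):R a5@(2,1):R a6@(3,2):R a7@(0,2):R a8@(1,1):R
t=3: a0@(0,2):P a1@(3,2):P a2@(4,2):P a3@(3,2):P a4@(4,3):R a5@(1,1):R a6@(3,1):R a7@(0,1):R a8@(2,1):R

.RP.
.R..
.R..
.RP.
..PR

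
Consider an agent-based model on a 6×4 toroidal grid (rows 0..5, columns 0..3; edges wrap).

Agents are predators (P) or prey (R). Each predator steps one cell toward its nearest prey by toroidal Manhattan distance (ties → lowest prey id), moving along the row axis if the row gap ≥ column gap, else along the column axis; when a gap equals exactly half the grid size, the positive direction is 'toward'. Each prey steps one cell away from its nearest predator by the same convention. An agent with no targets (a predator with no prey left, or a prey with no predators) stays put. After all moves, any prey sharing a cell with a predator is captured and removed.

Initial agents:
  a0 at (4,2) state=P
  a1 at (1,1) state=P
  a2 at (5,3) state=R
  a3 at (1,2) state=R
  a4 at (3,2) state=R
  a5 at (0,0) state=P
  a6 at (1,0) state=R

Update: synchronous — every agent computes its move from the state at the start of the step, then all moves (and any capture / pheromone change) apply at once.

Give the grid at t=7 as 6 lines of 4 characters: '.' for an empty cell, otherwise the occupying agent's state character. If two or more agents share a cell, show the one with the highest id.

....
.RP.
....
....
..RR
....

t=1: a0@(3,2):P a1@(1,2):P a2@(0,3):R a3@(1,3):R a4@(2,2):R a5@(1,0):P a6@(1,3):R
t=2: a0@(2,2):P a1@(1,3):P a2@(5,3):R a3@(1,0):R a4@(1,2):R a5@(1,3):P a6@(1,0):R
t=3: a0@(1,2):P a1@(1,0):P a2@(4,3):R a3@(1,1):R a4@(0,2):R a5@(1,0):P a6@(1,1):R
t=4: a0@(1,1):P a1@(1,1):P a2@(3,3):R a3@(1,0):R a4@(5,2):R a5@(1,1):P a6@(1,0):R
t=5: a0@(1,0):P a1@(1,0):P a2@(4,3):R a3@(1,3):R a4@(4,2):R a5@(1,0):P a6@(1,3):R
t=6: a0@(1,3):P a1@(1,3):P a2@(3,3):R a3@(1,2):R a4@(3,2):R a5@(1,3):P a6@(1,2):R
t=7: a0@(1,2):P a1@(1,2):P a2@(4,3):R a3@(1,1):R a4@(4,2):R a5@(1,2):P a6@(1,1):R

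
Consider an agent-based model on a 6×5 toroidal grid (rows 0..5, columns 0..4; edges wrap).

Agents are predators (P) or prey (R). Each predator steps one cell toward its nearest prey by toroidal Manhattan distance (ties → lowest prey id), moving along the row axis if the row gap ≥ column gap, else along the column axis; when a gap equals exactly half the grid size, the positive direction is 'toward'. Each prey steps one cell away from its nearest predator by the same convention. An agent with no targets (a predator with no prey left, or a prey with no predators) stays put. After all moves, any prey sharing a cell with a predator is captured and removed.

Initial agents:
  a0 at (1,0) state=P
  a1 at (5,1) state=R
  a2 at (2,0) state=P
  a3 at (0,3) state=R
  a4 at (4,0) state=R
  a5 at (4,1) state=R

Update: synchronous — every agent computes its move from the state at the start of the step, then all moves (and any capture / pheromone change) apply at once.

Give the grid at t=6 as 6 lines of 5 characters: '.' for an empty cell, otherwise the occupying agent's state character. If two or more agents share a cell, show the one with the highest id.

.....
..R..
.....
.....
R...P
R...P

t=1: a0@(0,0):P a1@(4,1):R a2@(3,0):P a3@(0,2):R a4@(5,0):R a5@(5,1):R
t=2: a0@(5,0):P a1@(5,1):R a2@(4,0):P a3@(0,3):R a5@(4,1):R
t=3: a0@(5,1):P a1@(5,2):R a2@(4,1):P a3@(0,2):R a5@(4,2):R
t=4: a0@(5,2):P a1@(5,3):R a2@(4,2):P a3@(1,2):R a5@(4,3):R
t=5: a0@(5,3):P a1@(5,4):R a2@(4,3):P a3@(2,2):R a5@(4,4):R
t=6: a0@(5,4):P a1@(5,0):R a2@(4,4):P a3@(1,2):R a5@(4,0):R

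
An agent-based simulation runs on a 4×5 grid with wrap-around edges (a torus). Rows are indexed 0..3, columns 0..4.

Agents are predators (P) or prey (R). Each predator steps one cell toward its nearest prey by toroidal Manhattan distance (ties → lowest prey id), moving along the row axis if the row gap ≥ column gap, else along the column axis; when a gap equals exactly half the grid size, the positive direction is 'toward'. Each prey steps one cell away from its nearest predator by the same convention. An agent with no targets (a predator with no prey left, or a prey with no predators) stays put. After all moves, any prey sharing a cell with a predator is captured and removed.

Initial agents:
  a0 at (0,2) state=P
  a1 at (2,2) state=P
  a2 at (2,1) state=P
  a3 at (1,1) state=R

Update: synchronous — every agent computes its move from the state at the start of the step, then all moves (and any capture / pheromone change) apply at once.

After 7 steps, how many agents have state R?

t=1: a0@(1,2):P a1@(1,2):P a2@(1,1):P a3@(0,1):R
t=2: a0@(0,2):P a1@(0,2):P a2@(0,1):P a3@(3,1):R
t=3: a0@(3,2):P a1@(3,2):P a2@(3,1):P a3@(2,1):R
t=4: a0@(2,2):P a1@(2,2):P a2@(2,1):P a3@(1,1):R
t=5: a0@(1,2):P a1@(1,2):P a2@(1,1):P a3@(0,1):R
t=6: a0@(0,2):P a1@(0,2):P a2@(0,1):P a3@(3,1):R
t=7: a0@(3,2):P a1@(3,2):P a2@(3,1):P a3@(2,1):R

1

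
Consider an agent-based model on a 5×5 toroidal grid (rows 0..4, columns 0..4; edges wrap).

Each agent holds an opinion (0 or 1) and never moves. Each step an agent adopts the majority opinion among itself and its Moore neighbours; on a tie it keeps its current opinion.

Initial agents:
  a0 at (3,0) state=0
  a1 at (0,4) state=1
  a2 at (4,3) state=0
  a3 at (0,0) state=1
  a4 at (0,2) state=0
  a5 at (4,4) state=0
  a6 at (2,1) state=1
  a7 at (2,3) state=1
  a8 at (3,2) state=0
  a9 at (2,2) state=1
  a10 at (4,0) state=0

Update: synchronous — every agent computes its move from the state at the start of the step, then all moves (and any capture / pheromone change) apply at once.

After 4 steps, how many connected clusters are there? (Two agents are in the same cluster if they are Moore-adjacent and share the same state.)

t=1: a0@(3,0):0 a1@(0,4):0 a2@(4,3):0 a3@(0,0):1 a4@(0,2):0 a5@(4,4):0 a6@(2,1):1 a7@(2,3):1 a8@(3,2):1 a9@(2,2):1 a10@(4,0):0
t=2: a0@(3,0):0 a1@(0,4):0 a2@(4,3):0 a3@(0,0):0 a4@(0,2):0 a5@(4,4):0 a6@(2,1):1 a7@(2,3):1 a8@(3,2):1 a9@(2,2):1 a10@(4,0):0
t=3: (unchanged — steady state)

2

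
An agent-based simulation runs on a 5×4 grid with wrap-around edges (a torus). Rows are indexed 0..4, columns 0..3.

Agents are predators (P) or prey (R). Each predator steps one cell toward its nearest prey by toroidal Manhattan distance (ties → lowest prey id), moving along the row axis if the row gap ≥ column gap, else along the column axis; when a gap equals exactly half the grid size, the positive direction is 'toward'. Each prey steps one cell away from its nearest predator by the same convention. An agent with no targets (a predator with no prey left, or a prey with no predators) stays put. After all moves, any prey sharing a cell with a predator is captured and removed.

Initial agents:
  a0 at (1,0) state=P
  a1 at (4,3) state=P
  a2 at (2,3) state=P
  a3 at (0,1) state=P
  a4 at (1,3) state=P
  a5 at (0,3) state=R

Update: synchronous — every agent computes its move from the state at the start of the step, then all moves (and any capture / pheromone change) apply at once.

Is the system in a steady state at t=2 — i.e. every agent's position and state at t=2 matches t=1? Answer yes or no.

t=1: a0@(0,0):P a1@(0,3):P a2@(1,3):P a3@(0,2):P a4@(0,3):P
t=2: (unchanged — steady state)

yes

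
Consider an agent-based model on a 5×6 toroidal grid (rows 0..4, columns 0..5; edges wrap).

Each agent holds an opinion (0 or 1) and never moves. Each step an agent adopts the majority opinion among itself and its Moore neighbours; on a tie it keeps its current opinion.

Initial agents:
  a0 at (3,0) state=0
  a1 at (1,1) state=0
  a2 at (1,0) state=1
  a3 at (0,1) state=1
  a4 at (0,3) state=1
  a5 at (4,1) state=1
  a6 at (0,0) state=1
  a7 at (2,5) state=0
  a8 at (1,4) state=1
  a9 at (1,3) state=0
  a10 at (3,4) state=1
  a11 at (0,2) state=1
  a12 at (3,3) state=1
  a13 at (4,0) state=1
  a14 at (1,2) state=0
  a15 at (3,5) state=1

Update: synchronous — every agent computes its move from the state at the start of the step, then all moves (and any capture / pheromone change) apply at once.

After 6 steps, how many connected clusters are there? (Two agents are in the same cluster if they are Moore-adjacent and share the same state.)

1

t=1: a0@(3,0):1 a1@(1,1):1 a2@(1,0):1 a3@(0,1):1 a4@(0,3):1 a5@(4,1):1 a6@(0,0):1 a7@(2,5):1 a8@(1,4):1 a9@(1,3):1 a10@(3,4):1 a11@(0,2):1 a12@(3,3):1 a13@(4,0):1 a14@(1,2):0 a15@(3,5):1
t=2: a0@(3,0):1 a1@(1,1):1 a2@(1,0):1 a3@(0,1):1 a4@(0,3):1 a5@(4,1):1 a6@(0,0):1 a7@(2,5):1 a8@(1,4):1 a9@(1,3):1 a10@(3,4):1 a11@(0,2):1 a12@(3,3):1 a13@(4,0):1 a14@(1,2):1 a15@(3,5):1
t=3: (unchanged — steady state)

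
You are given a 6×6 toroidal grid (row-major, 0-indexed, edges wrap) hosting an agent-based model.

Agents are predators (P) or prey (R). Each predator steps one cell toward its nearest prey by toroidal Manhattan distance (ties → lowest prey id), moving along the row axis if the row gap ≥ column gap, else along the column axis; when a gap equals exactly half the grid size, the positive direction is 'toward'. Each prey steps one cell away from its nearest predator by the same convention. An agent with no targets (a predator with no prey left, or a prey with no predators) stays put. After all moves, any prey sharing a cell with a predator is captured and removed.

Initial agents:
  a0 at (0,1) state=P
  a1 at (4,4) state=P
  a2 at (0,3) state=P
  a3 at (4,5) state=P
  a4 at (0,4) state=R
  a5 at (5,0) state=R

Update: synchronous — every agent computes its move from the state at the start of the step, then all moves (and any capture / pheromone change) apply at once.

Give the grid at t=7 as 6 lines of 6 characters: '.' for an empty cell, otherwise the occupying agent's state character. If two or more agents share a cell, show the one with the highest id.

....PR
......
......
PP....
R.....
......

t=1: a0@(5,1):P a1@(5,4):P a2@(0,4):P a3@(5,5):P a4@(0,5):R a5@(4,0):R
t=2: a0@(4,1):P a1@(0,4):P a2@(0,5):P a3@(0,5):P a4@(0,0):R a5@(3,0):R
t=3: a0@(3,1):P a1@(0,5):P a2@(0,0):P a3@(0,0):P a4@(0,1):R a5@(2,0):R
t=4: a0@(2,1):P a1@(0,0):P a2@(0,1):P a3@(0,1):P a4@(0,2):R a5@(1,0):R
t=5: a0@(1,1):P a1@(1,0):P a2@(0,2):P a3@(0,2):P a4@(0,3):R a5@(2,0):R
t=6: a0@(2,1):P a1@(2,0):P a2@(0,3):P a3@(0,3):P a4@(0,4):R a5@(3,0):R
t=7: a0@(3,1):P a1@(3,0):P a2@(0,4):P a3@(0,4):P a4@(0,5):R a5@(4,0):R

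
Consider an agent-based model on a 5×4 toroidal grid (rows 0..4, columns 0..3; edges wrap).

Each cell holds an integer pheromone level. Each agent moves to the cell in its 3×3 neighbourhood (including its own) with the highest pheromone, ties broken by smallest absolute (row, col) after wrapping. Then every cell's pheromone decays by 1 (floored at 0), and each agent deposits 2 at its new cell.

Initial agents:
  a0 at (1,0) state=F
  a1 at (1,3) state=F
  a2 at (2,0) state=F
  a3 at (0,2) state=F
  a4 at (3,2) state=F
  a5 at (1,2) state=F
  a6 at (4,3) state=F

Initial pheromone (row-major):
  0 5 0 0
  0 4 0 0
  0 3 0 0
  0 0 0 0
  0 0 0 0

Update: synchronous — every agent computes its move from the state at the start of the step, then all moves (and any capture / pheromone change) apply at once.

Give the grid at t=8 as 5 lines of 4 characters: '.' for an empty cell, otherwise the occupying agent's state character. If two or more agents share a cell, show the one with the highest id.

t=1: a0@(0,1) a1@(0,0) a2@(1,1) a3@(0,1) a4@(2,1) a5@(0,1) a6@(0,0) | pheromone: 4 10 0 0 / 0 5 0 0 / 0 4 0 0 / 0 0 0 0 / 0 0 0 0
t=2: a0@(0,1) a1@(0,1) a2@(0,1) a3@(0,1) a4@(1,1) a5@(0,1) a6@(0,1) | pheromone: 3 21 0 0 / 0 6 0 0 / 0 3 0 0 / 0 0 0 0 / 0 0 0 0
t=3: a0@(0,1) a1@(0,1) a2@(0,1) a3@(0,1) a4@(0,1) a5@(0,1) a6@(0,1) | pheromone: 2 34 0 0 / 0 5 0 0 / 0 2 0 0 / 0 0 0 0 / 0 0 0 0
t=4: a0@(0,1) a1@(0,1) a2@(0,1) a3@(0,1) a4@(0,1) a5@(0,1) a6@(0,1) | pheromone: 1 47 0 0 / 0 4 0 0 / 0 1 0 0 / 0 0 0 0 / 0 0 0 0
t=5: a0@(0,1) a1@(0,1) a2@(0,1) a3@(0,1) a4@(0,1) a5@(0,1) a6@(0,1) | pheromone: 0 60 0 0 / 0 3 0 0 / 0 0 0 0 / 0 0 0 0 / 0 0 0 0
t=6: a0@(0,1) a1@(0,1) a2@(0,1) a3@(0,1) a4@(0,1) a5@(0,1) a6@(0,1) | pheromone: 0 73 0 0 / 0 2 0 0 / 0 0 0 0 / 0 0 0 0 / 0 0 0 0
t=7: a0@(0,1) a1@(0,1) a2@(0,1) a3@(0,1) a4@(0,1) a5@(0,1) a6@(0,1) | pheromone: 0 86 0 0 / 0 1 0 0 / 0 0 0 0 / 0 0 0 0 / 0 0 0 0
t=8: a0@(0,1) a1@(0,1) a2@(0,1) a3@(0,1) a4@(0,1) a5@(0,1) a6@(0,1) | pheromone: 0 99 0 0 / 0 0 0 0 / 0 0 0 0 / 0 0 0 0 / 0 0 0 0

.F..
....
....
....
....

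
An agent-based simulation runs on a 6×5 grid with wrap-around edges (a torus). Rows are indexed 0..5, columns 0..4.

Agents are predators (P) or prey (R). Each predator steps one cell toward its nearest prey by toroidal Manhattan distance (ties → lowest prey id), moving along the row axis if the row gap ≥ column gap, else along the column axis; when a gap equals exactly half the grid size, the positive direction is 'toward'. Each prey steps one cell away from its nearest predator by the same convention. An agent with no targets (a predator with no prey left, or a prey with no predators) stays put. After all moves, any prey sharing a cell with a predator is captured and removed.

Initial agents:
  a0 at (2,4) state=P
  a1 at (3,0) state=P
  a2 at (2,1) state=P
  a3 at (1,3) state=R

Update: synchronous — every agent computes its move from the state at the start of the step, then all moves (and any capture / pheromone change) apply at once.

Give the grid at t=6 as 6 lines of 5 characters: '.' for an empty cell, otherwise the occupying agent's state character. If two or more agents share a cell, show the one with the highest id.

t=1: a0@(1,4):P a1@(2,0):P a2@(2,2):P a3@(0,3):R
t=2: a0@(0,4):P a1@(1,0):P a2@(1,2):P a3@(5,3):R
t=3: a0@(5,4):P a1@(0,0):P a2@(0,2):P a3@(4,3):R
t=4: a0@(4,4):P a1@(5,0):P a2@(5,2):P a3@(3,3):R
t=5: a0@(3,4):P a1@(4,0):P a2@(4,2):P a3@(2,3):R
t=6: a0@(2,4):P a1@(3,0):P a2@(3,2):P a3@(1,3):R

.....
...R.
....P
P.P..
.....
.....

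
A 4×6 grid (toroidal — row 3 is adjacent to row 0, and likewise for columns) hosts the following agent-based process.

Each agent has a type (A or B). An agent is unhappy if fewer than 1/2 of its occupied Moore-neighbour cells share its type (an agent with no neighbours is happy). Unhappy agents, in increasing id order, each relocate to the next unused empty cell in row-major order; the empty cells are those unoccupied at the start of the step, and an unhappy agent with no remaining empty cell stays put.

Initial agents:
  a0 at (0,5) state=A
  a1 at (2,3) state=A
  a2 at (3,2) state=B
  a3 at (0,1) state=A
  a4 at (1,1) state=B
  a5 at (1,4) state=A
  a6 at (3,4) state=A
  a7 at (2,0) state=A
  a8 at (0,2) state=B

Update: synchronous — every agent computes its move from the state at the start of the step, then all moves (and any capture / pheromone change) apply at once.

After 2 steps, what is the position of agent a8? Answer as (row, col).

t=1: a0@(0,5):A a1@(2,3):A a2@(0,0):B a3@(0,3):A a4@(0,4):B a5@(1,4):A a6@(3,4):A a7@(1,0):A a8@(0,2):B
t=2: a0@(0,5):A a1@(2,3):A a2@(0,1):B a3@(0,3):A a4@(1,1):B a5@(1,4):A a6@(3,4):A a7@(1,0):A a8@(1,2):B

(1, 2)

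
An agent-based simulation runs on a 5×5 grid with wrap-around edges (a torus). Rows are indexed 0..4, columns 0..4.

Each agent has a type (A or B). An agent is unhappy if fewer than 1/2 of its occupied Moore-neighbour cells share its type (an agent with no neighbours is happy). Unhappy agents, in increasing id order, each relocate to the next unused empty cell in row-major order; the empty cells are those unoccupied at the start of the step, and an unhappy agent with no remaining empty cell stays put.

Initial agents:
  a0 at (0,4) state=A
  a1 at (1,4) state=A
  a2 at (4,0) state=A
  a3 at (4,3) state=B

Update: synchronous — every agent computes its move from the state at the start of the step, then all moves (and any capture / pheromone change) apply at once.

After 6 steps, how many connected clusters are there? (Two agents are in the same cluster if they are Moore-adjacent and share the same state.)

2

t=1: a0@(0,4):A a1@(1,4):A a2@(4,0):A a3@(0,0):B
t=2: a0@(0,4):A a1@(1,4):A a2@(4,0):A a3@(0,1):B
t=3: a0@(0,4):A a1@(1,4):A a2@(4,0):A a3@(0,0):B
t=4: a0@(0,4):A a1@(1,4):A a2@(4,0):A a3@(0,1):B
t=5: a0@(0,4):A a1@(1,4):A a2@(4,0):A a3@(0,0):B
t=6: a0@(0,4):A a1@(1,4):A a2@(4,0):A a3@(0,1):B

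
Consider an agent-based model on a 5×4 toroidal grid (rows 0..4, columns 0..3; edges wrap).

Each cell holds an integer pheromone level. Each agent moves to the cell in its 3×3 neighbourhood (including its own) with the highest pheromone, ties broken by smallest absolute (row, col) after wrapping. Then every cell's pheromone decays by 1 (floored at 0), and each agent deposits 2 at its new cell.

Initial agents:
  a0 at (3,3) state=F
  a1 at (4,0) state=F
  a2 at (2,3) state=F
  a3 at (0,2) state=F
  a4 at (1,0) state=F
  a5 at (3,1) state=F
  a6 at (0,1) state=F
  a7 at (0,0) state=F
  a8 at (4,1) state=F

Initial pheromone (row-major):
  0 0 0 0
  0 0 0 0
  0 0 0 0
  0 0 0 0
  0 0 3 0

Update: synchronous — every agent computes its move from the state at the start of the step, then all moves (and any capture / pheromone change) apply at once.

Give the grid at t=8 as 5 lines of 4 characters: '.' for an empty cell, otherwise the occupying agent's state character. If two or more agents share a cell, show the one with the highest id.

t=1: a0@(4,2) a1@(0,0) a2@(1,0) a3@(4,2) a4@(0,0) a5@(4,2) a6@(4,2) a7@(0,0) a8@(4,2) | pheromone: 6 0 0 0 / 2 0 0 0 / 0 0 0 0 / 0 0 0 0 / 0 0 12 0
t=2: a0@(4,2) a1@(0,0) a2@(0,0) a3@(4,2) a4@(0,0) a5@(4,2) a6@(4,2) a7@(0,0) a8@(4,2) | pheromone: 13 0 0 0 / 1 0 0 0 / 0 0 0 0 / 0 0 0 0 / 0 0 21 0
t=3: a0@(4,2) a1@(0,0) a2@(0,0) a3@(4,2) a4@(0,0) a5@(4,2) a6@(4,2) a7@(0,0) a8@(4,2) | pheromone: 20 0 0 0 / 0 0 0 0 / 0 0 0 0 / 0 0 0 0 / 0 0 30 0
t=4: a0@(4,2) a1@(0,0) a2@(0,0) a3@(4,2) a4@(0,0) a5@(4,2) a6@(4,2) a7@(0,0) a8@(4,2) | pheromone: 27 0 0 0 / 0 0 0 0 / 0 0 0 0 / 0 0 0 0 / 0 0 39 0
t=5: a0@(4,2) a1@(0,0) a2@(0,0) a3@(4,2) a4@(0,0) a5@(4,2) a6@(4,2) a7@(0,0) a8@(4,2) | pheromone: 34 0 0 0 / 0 0 0 0 / 0 0 0 0 / 0 0 0 0 / 0 0 48 0
t=6: a0@(4,2) a1@(0,0) a2@(0,0) a3@(4,2) a4@(0,0) a5@(4,2) a6@(4,2) a7@(0,0) a8@(4,2) | pheromone: 41 0 0 0 / 0 0 0 0 / 0 0 0 0 / 0 0 0 0 / 0 0 57 0
t=7: a0@(4,2) a1@(0,0) a2@(0,0) a3@(4,2) a4@(0,0) a5@(4,2) a6@(4,2) a7@(0,0) a8@(4,2) | pheromone: 48 0 0 0 / 0 0 0 0 / 0 0 0 0 / 0 0 0 0 / 0 0 66 0
t=8: a0@(4,2) a1@(0,0) a2@(0,0) a3@(4,2) a4@(0,0) a5@(4,2) a6@(4,2) a7@(0,0) a8@(4,2) | pheromone: 55 0 0 0 / 0 0 0 0 / 0 0 0 0 / 0 0 0 0 / 0 0 75 0

F...
....
....
....
..F.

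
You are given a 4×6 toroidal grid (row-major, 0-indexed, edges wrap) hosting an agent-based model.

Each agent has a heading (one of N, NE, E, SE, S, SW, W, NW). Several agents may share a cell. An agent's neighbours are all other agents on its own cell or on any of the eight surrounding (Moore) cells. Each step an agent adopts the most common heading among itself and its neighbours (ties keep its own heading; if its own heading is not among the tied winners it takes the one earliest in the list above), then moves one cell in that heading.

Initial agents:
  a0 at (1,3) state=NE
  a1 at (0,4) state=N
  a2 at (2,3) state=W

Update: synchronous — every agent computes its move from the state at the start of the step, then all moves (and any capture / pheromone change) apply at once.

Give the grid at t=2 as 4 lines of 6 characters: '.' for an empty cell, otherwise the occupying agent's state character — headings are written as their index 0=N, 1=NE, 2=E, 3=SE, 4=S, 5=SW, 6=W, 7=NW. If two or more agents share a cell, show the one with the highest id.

......
......
.6..0.
.....1

t=1: a0@(0,4):NE a1@(3,4):N a2@(2,2):W
t=2: a0@(3,5):NE a1@(2,4):N a2@(2,1):W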